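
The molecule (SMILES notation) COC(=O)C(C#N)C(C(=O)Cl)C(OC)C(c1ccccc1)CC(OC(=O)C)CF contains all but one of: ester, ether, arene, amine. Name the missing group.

ether: present (CH(OCH3) — pendant –OCH3: C–O–C with sp³ C, no adjacent C=O → ether).
arene: present (CH(C6H5) — pendant –C6H5: benzene ring → arene).
ester: present (CH3OOC — CH3O–C(=O)–: carbonyl C bonded to C and to –OCH3 → ester (not ketone + ether)).
amine: no segment matches this pattern.

amine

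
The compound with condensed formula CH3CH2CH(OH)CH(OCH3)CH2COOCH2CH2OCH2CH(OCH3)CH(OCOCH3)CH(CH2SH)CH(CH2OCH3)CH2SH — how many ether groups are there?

4

Taking each segment in turn:
  CH(OH): –OH on an sp³ carbon → alcohol (secondary).
  CH(OCH3): pendant –OCH3: C–O–C with sp³ C, no adjacent C=O → ether.
  CH2COOCH2: –C(=O)–O–C with C on the carbonyl side → ester.
  CH2OCH2: C–O–C with sp³ carbons on both sides and no adjacent C=O → ether.
  CH(OCH3): pendant –OCH3: C–O–C with sp³ C, no adjacent C=O → ether.
  CH(OCOCH3): pendant –OC(=O)CH3: an acyloxy group → ester.
  CH(CH2SH): pendant –CH2SH → thiol.
  CH(CH2OCH3): pendant –CH2OCH3: C–O–C linkage → ether.
  CH2SH: –SH on an sp³ carbon → thiol.
Ether appears at: CH(OCH3), CH2OCH2, CH(OCH3), CH(CH2OCH3) → 4.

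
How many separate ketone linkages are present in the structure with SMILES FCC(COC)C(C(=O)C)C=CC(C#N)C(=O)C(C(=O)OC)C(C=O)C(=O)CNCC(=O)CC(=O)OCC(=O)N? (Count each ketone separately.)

4

Reading the structure from left to right:
  FCH2: halogen on an sp³ carbon → alkyl halide.
  CH(CH2OCH3): pendant –CH2OCH3: C–O–C linkage → ether.
  CH(COCH3): pendant –COCH3: carbonyl C bonded to two carbons → ketone.
  CH=CH: C=C double bond → alkene.
  CH(CN): pendant –C≡N: nitrile.
  CO: –C(=O)– with carbon on both sides → ketone.
  CH(COOCH3): pendant –COOCH3: carbonyl C bonded to C and –OCH3 → ester.
  CH(CHO): pendant –CHO: carbonyl C bonded to C and H → aldehyde.
  CO: –C(=O)– with carbon on both sides → ketone.
  CH2NHCH2: C–N–C with sp³ carbons and no adjacent C=O → amine (secondary).
  CO: –C(=O)– with carbon on both sides → ketone.
  CH2COOCH2: –C(=O)–O–C with C on the carbonyl side → ester.
  CONH2: –C(=O)NH2: carbonyl C bonded to C and to N → amide (the N is not a separate amine).
Ketone appears at: CH(COCH3), CO, CO, CO → 4.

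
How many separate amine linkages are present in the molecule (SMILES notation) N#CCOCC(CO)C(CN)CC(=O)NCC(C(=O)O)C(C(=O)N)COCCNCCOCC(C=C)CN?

Reading the structure from left to right:
  N≡C: N≡C–: carbon triple-bonded to nitrogen → nitrile.
  CH2OCH2: C–O–C with sp³ carbons on both sides and no adjacent C=O → ether.
  CH(CH2OH): pendant –CH2OH on an sp³ backbone C → alcohol.
  CH(CH2NH2): pendant –CH2NH2: N on sp³ C, no adjacent C=O → amine.
  CH2CONHCH2: –C(=O)–N– linkage → amide (the N is not an amine).
  CH(COOH): pendant –COOH: carbonyl C bonded to C and –OH → carboxylic acid.
  CH(CONH2): pendant –CONH2: carbonyl C bonded to C and N → amide.
  CH2OCH2: C–O–C with sp³ carbons on both sides and no adjacent C=O → ether.
  CH2NHCH2: C–N–C with sp³ carbons and no adjacent C=O → amine (secondary).
  CH2OCH2: C–O–C with sp³ carbons on both sides and no adjacent C=O → ether.
  CH(CH=CH2): pendant –CH=CH2: C=C double bond → alkene.
  CH2NH2: –NH2 on an sp³ carbon with no adjacent C=O → amine.
Amine appears at: CH(CH2NH2), CH2NHCH2, CH2NH2 → 3.

3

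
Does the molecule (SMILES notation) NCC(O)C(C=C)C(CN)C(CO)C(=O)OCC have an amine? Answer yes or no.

yes

–NH2 on an sp³ carbon with no adjacent C=O → amine.
–OH on an sp³ carbon → alcohol (secondary).
pendant –CH=CH2: C=C double bond → alkene.
pendant –CH2NH2: N on sp³ C, no adjacent C=O → amine.
pendant –CH2OH on an sp³ backbone C → alcohol.
–C(=O)OCH2CH3: carbonyl C bonded to C and to –OEt → ester.
The H2NCH2 segment supplies the amine: –NH2 on an sp³ carbon with no adjacent C=O → amine.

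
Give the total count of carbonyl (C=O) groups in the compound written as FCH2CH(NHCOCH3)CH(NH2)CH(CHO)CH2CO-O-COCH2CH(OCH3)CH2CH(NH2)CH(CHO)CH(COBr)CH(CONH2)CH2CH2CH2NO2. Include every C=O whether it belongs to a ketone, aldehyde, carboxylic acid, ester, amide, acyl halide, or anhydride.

7

CH(NHCOCH3): amide, 1 C=O (running total 1).
CH(CHO): aldehyde, 1 C=O (running total 2).
CH2CO-O-COCH2: anhydride, 2 C=O (running total 4).
CH(CHO): aldehyde, 1 C=O (running total 5).
CH(COBr): acyl halide, 1 C=O (running total 6).
CH(CONH2): amide, 1 C=O (running total 7).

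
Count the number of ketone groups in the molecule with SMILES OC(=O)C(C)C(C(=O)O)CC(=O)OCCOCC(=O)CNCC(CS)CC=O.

–COOH: carbonyl C bonded to –OH and C → carboxylic acid (the –OH is not a separate alcohol).
pendant –COOH: carbonyl C bonded to C and –OH → carboxylic acid.
–C(=O)–O–C with C on the carbonyl side → ester.
C–O–C with sp³ carbons on both sides and no adjacent C=O → ether.
–C(=O)– with carbon on both sides → ketone.
C–N–C with sp³ carbons and no adjacent C=O → amine (secondary).
pendant –CH2SH → thiol.
terminal –CHO: carbonyl C bonded to H and C → aldehyde.
Ketone appears at: CO → 1.

1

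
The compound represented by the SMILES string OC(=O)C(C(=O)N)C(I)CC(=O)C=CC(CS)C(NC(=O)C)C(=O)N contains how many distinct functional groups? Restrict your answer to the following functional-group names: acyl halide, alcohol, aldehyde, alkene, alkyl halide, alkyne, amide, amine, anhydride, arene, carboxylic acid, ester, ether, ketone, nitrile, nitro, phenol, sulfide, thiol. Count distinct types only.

Working along the chain:
  HOOC: –COOH: carbonyl C bonded to –OH and C → carboxylic acid (the –OH is not a separate alcohol).
  CH(CONH2): pendant –CONH2: carbonyl C bonded to C and N → amide.
  CH(I): halogen on an sp³ carbon → alkyl halide.
  CO: –C(=O)– with carbon on both sides → ketone.
  CH=CH: C=C double bond → alkene.
  CH(CH2SH): pendant –CH2SH → thiol.
  CH(NHCOCH3): pendant –NHC(=O)CH3: N bonded to a carbonyl → amide (not amine).
  CONH2: –C(=O)NH2: carbonyl C bonded to C and to N → amide (the N is not a separate amine).
Distinct types present: alkene, alkyl halide, amide, carboxylic acid, ketone, thiol.

6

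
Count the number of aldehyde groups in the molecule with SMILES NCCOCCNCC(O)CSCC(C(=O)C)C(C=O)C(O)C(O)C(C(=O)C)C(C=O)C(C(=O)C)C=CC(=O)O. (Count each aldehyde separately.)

Taking each segment in turn:
  H2NCH2: –NH2 on an sp³ carbon with no adjacent C=O → amine.
  CH2OCH2: C–O–C with sp³ carbons on both sides and no adjacent C=O → ether.
  CH2NHCH2: C–N–C with sp³ carbons and no adjacent C=O → amine (secondary).
  CH(OH): –OH on an sp³ carbon → alcohol (secondary).
  CH2SCH2: C–S–C linkage → sulfide (thioether).
  CH(COCH3): pendant –COCH3: carbonyl C bonded to two carbons → ketone.
  CH(CHO): pendant –CHO: carbonyl C bonded to C and H → aldehyde.
  CH(OH): –OH on an sp³ carbon → alcohol (secondary).
  CH(OH): –OH on an sp³ carbon → alcohol (secondary).
  CH(COCH3): pendant –COCH3: carbonyl C bonded to two carbons → ketone.
  CH(CHO): pendant –CHO: carbonyl C bonded to C and H → aldehyde.
  CH(COCH3): pendant –COCH3: carbonyl C bonded to two carbons → ketone.
  CH=CH: C=C double bond → alkene.
  COOH: –COOH: carbonyl C bonded to –OH and C → carboxylic acid (the –OH is not a separate alcohol).
Aldehyde appears at: CH(CHO), CH(CHO) → 2.

2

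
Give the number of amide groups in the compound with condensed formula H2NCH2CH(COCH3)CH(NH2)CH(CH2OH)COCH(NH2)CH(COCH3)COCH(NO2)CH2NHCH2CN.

0

Working along the chain:
  H2NCH2: –NH2 on an sp³ carbon with no adjacent C=O → amine.
  CH(COCH3): pendant –COCH3: carbonyl C bonded to two carbons → ketone.
  CH(NH2): –NH2 on an sp³ carbon with no adjacent C=O → amine.
  CH(CH2OH): pendant –CH2OH on an sp³ backbone C → alcohol.
  CO: –C(=O)– with carbon on both sides → ketone.
  CH(NH2): –NH2 on an sp³ carbon with no adjacent C=O → amine.
  CH(COCH3): pendant –COCH3: carbonyl C bonded to two carbons → ketone.
  CO: –C(=O)– with carbon on both sides → ketone.
  CH(NO2): –NO2 on an sp³ carbon → nitro (the N=O is not a carbonyl).
  CH2NHCH2: C–N–C with sp³ carbons and no adjacent C=O → amine (secondary).
  CN: –C≡N: carbon triple-bonded to nitrogen → nitrile.
No segment is a amide: H2NCH2 is amine, not amide; CH(NH2) is amine, not amide; CH(NH2) is amine, not amide. → 0.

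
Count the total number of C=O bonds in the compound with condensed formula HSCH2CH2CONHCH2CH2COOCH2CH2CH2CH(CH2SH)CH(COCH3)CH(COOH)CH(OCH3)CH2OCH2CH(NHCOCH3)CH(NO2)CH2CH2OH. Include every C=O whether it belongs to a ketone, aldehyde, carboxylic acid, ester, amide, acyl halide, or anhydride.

CH2CONHCH2: amide, 1 C=O (running total 1).
CH2COOCH2: ester, 1 C=O (running total 2).
CH(COCH3): ketone, 1 C=O (running total 3).
CH(COOH): carboxylic acid, 1 C=O (running total 4).
CH(NHCOCH3): amide, 1 C=O (running total 5).

5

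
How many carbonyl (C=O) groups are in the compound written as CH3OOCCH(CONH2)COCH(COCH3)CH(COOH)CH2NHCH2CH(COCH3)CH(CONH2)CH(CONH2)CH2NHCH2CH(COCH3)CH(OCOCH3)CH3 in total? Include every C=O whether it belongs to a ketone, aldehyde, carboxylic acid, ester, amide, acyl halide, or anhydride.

CH3OOC: ester, 1 C=O (running total 1).
CH(CONH2): amide, 1 C=O (running total 2).
CO: ketone, 1 C=O (running total 3).
CH(COCH3): ketone, 1 C=O (running total 4).
CH(COOH): carboxylic acid, 1 C=O (running total 5).
CH(COCH3): ketone, 1 C=O (running total 6).
CH(CONH2): amide, 1 C=O (running total 7).
CH(CONH2): amide, 1 C=O (running total 8).
CH(COCH3): ketone, 1 C=O (running total 9).
CH(OCOCH3): ester, 1 C=O (running total 10).

10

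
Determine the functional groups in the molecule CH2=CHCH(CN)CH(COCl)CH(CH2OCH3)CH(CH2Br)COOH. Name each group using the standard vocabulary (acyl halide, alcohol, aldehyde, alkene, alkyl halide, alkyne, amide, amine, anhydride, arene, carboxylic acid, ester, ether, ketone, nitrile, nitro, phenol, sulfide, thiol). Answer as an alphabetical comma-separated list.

acyl halide, alkene, alkyl halide, carboxylic acid, ether, nitrile

Reading the structure from left to right:
  CH2=CH: C=C double bond → alkene.
  CH(CN): pendant –C≡N: nitrile.
  CH(COCl): pendant –C(=O)X: carbonyl C bonded to C and halogen → acyl halide.
  CH(CH2OCH3): pendant –CH2OCH3: C–O–C linkage → ether.
  CH(CH2Br): pendant –CH2X: halogen on sp³ carbon → alkyl halide.
  COOH: –COOH: carbonyl C bonded to –OH and C → carboxylic acid (the –OH is not a separate alcohol).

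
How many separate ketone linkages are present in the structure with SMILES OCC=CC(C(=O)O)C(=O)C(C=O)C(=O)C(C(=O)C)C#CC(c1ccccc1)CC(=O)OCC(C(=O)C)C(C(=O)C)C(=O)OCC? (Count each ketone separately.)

5

Taking each segment in turn:
  HOCH2: HO– on an sp³ carbon → alcohol.
  CH=CH: C=C double bond → alkene.
  CH(COOH): pendant –COOH: carbonyl C bonded to C and –OH → carboxylic acid.
  CO: –C(=O)– with carbon on both sides → ketone.
  CH(CHO): pendant –CHO: carbonyl C bonded to C and H → aldehyde.
  CO: –C(=O)– with carbon on both sides → ketone.
  CH(COCH3): pendant –COCH3: carbonyl C bonded to two carbons → ketone.
  C≡C: C≡C triple bond → alkyne.
  CH(C6H5): pendant –C6H5: benzene ring → arene.
  CH2COOCH2: –C(=O)–O–C with C on the carbonyl side → ester.
  CH(COCH3): pendant –COCH3: carbonyl C bonded to two carbons → ketone.
  CH(COCH3): pendant –COCH3: carbonyl C bonded to two carbons → ketone.
  COOCH2CH3: –C(=O)OCH2CH3: carbonyl C bonded to C and to –OEt → ester.
Ketone appears at: CO, CO, CH(COCH3), CH(COCH3), CH(COCH3) → 5.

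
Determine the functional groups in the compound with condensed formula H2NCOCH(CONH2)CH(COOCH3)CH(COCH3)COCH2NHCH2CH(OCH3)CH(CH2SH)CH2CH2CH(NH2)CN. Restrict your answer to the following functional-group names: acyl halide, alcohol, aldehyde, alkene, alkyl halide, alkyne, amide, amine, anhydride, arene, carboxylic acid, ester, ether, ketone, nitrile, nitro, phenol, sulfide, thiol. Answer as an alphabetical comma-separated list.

Taking each segment in turn:
  H2NCO: –C(=O)NH2: carbonyl C bonded to C and to N → amide (the N is not a separate amine).
  CH(CONH2): pendant –CONH2: carbonyl C bonded to C and N → amide.
  CH(COOCH3): pendant –COOCH3: carbonyl C bonded to C and –OCH3 → ester.
  CH(COCH3): pendant –COCH3: carbonyl C bonded to two carbons → ketone.
  CO: –C(=O)– with carbon on both sides → ketone.
  CH2NHCH2: C–N–C with sp³ carbons and no adjacent C=O → amine (secondary).
  CH(OCH3): pendant –OCH3: C–O–C with sp³ C, no adjacent C=O → ether.
  CH(CH2SH): pendant –CH2SH → thiol.
  CH(NH2): –NH2 on an sp³ carbon with no adjacent C=O → amine.
  CN: –C≡N: carbon triple-bonded to nitrogen → nitrile.

amide, amine, ester, ether, ketone, nitrile, thiol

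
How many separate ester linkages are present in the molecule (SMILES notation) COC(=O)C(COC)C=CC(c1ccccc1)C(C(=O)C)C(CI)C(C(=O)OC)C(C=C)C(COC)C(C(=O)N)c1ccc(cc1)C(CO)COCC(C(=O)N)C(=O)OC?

3

Working along the chain:
  CH3OOC: CH3O–C(=O)–: carbonyl C bonded to C and to –OCH3 → ester (not ketone + ether).
  CH(CH2OCH3): pendant –CH2OCH3: C–O–C linkage → ether.
  CH=CH: C=C double bond → alkene.
  CH(C6H5): pendant –C6H5: benzene ring → arene.
  CH(COCH3): pendant –COCH3: carbonyl C bonded to two carbons → ketone.
  CH(CH2I): pendant –CH2X: halogen on sp³ carbon → alkyl halide.
  CH(COOCH3): pendant –COOCH3: carbonyl C bonded to C and –OCH3 → ester.
  CH(CH=CH2): pendant –CH=CH2: C=C double bond → alkene.
  CH(CH2OCH3): pendant –CH2OCH3: C–O–C linkage → ether.
  CH(CONH2): pendant –CONH2: carbonyl C bonded to C and N → amide.
  C6H4: para-disubstituted benzene ring → arene.
  CH(CH2OH): pendant –CH2OH on an sp³ backbone C → alcohol.
  CH2OCH2: C–O–C with sp³ carbons on both sides and no adjacent C=O → ether.
  CH(CONH2): pendant –CONH2: carbonyl C bonded to C and N → amide.
  COOCH3: –C(=O)OCH3: carbonyl C bonded to C and to –OCH3 → ester (not ketone + ether).
Ester appears at: CH3OOC, CH(COOCH3), COOCH3 → 3.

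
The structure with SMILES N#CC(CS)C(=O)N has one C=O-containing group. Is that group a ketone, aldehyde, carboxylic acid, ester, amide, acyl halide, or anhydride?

amide

The carbonyl is in the CONH2 segment: –C(=O)NH2: carbonyl C bonded to C and to N → amide (the N is not a separate amine).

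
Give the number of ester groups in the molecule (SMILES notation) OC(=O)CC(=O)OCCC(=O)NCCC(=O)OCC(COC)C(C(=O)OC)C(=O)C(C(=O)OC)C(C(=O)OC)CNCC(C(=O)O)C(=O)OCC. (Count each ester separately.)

–COOH: carbonyl C bonded to –OH and C → carboxylic acid (the –OH is not a separate alcohol).
–C(=O)–O–C with C on the carbonyl side → ester.
–C(=O)–N– linkage → amide (the N is not an amine).
–C(=O)–O–C with C on the carbonyl side → ester.
pendant –CH2OCH3: C–O–C linkage → ether.
pendant –COOCH3: carbonyl C bonded to C and –OCH3 → ester.
–C(=O)– with carbon on both sides → ketone.
pendant –COOCH3: carbonyl C bonded to C and –OCH3 → ester.
pendant –COOCH3: carbonyl C bonded to C and –OCH3 → ester.
C–N–C with sp³ carbons and no adjacent C=O → amine (secondary).
pendant –COOH: carbonyl C bonded to C and –OH → carboxylic acid.
–C(=O)OCH2CH3: carbonyl C bonded to C and to –OEt → ester.
Ester appears at: CH2COOCH2, CH2COOCH2, CH(COOCH3), CH(COOCH3), CH(COOCH3), COOCH2CH3 → 6.

6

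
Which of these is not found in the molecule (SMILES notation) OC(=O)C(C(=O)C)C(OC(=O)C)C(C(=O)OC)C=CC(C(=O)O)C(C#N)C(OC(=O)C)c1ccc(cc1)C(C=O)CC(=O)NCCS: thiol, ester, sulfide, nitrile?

sulfide

ester: present (CH(OCOCH3) — pendant –OC(=O)CH3: an acyloxy group → ester).
thiol: present (CH2SH — –SH on an sp³ carbon → thiol).
nitrile: present (CH(CN) — pendant –C≡N: nitrile).
sulfide: no segment matches this pattern.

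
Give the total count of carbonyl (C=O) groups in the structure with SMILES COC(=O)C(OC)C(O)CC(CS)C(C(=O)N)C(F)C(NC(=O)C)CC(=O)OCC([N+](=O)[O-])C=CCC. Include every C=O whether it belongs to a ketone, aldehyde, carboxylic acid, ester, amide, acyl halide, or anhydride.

CH3OOC: ester, 1 C=O (running total 1).
CH(CONH2): amide, 1 C=O (running total 2).
CH(NHCOCH3): amide, 1 C=O (running total 3).
CH2COOCH2: ester, 1 C=O (running total 4).

4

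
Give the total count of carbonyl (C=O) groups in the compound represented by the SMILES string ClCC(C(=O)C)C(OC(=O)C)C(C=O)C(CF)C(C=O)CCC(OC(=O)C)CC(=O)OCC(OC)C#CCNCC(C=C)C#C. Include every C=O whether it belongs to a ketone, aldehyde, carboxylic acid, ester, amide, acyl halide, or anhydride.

6

CH(COCH3): ketone, 1 C=O (running total 1).
CH(OCOCH3): ester, 1 C=O (running total 2).
CH(CHO): aldehyde, 1 C=O (running total 3).
CH(CHO): aldehyde, 1 C=O (running total 4).
CH(OCOCH3): ester, 1 C=O (running total 5).
CH2COOCH2: ester, 1 C=O (running total 6).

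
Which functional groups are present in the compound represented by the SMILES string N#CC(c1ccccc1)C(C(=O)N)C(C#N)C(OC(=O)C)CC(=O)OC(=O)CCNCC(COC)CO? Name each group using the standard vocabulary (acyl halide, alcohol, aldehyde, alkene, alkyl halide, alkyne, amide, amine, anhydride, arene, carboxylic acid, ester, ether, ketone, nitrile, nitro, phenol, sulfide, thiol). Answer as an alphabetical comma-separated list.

Working along the chain:
  N≡C: N≡C–: carbon triple-bonded to nitrogen → nitrile.
  CH(C6H5): pendant –C6H5: benzene ring → arene.
  CH(CONH2): pendant –CONH2: carbonyl C bonded to C and N → amide.
  CH(CN): pendant –C≡N: nitrile.
  CH(OCOCH3): pendant –OC(=O)CH3: an acyloxy group → ester.
  CH2CO-O-COCH2: two acyl groups sharing one oxygen, –C(=O)–O–C(=O)– → anhydride.
  CH2NHCH2: C–N–C with sp³ carbons and no adjacent C=O → amine (secondary).
  CH(CH2OCH3): pendant –CH2OCH3: C–O–C linkage → ether.
  CH2OH: –OH on an sp³ carbon → alcohol.

alcohol, amide, amine, anhydride, arene, ester, ether, nitrile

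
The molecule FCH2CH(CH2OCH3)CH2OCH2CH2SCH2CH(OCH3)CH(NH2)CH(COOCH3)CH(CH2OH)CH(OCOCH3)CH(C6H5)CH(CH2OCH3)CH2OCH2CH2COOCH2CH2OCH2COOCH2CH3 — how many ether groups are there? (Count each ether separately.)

6

halogen on an sp³ carbon → alkyl halide.
pendant –CH2OCH3: C–O–C linkage → ether.
C–O–C with sp³ carbons on both sides and no adjacent C=O → ether.
C–S–C linkage → sulfide (thioether).
pendant –OCH3: C–O–C with sp³ C, no adjacent C=O → ether.
–NH2 on an sp³ carbon with no adjacent C=O → amine.
pendant –COOCH3: carbonyl C bonded to C and –OCH3 → ester.
pendant –CH2OH on an sp³ backbone C → alcohol.
pendant –OC(=O)CH3: an acyloxy group → ester.
pendant –C6H5: benzene ring → arene.
pendant –CH2OCH3: C–O–C linkage → ether.
C–O–C with sp³ carbons on both sides and no adjacent C=O → ether.
–C(=O)–O–C with C on the carbonyl side → ester.
C–O–C with sp³ carbons on both sides and no adjacent C=O → ether.
–C(=O)OCH2CH3: carbonyl C bonded to C and to –OEt → ester.
Ether appears at: CH(CH2OCH3), CH2OCH2, CH(OCH3), CH(CH2OCH3), CH2OCH2, CH2OCH2 → 6.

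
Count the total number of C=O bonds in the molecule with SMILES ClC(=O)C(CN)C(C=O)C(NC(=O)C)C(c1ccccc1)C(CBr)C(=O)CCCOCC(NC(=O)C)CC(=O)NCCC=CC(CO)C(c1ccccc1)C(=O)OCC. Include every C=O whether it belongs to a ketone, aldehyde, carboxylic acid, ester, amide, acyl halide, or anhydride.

7

ClCO: acyl halide, 1 C=O (running total 1).
CH(CHO): aldehyde, 1 C=O (running total 2).
CH(NHCOCH3): amide, 1 C=O (running total 3).
CO: ketone, 1 C=O (running total 4).
CH(NHCOCH3): amide, 1 C=O (running total 5).
CH2CONHCH2: amide, 1 C=O (running total 6).
COOCH2CH3: ester, 1 C=O (running total 7).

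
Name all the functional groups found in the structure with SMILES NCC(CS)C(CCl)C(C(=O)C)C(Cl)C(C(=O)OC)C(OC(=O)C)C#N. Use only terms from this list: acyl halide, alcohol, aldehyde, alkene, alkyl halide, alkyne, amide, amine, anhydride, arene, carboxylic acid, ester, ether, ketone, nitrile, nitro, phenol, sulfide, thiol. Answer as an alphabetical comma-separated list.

alkyl halide, amine, ester, ketone, nitrile, thiol

–NH2 on an sp³ carbon with no adjacent C=O → amine.
pendant –CH2SH → thiol.
pendant –CH2X: halogen on sp³ carbon → alkyl halide.
pendant –COCH3: carbonyl C bonded to two carbons → ketone.
halogen on an sp³ carbon → alkyl halide.
pendant –COOCH3: carbonyl C bonded to C and –OCH3 → ester.
pendant –OC(=O)CH3: an acyloxy group → ester.
–C≡N: carbon triple-bonded to nitrogen → nitrile.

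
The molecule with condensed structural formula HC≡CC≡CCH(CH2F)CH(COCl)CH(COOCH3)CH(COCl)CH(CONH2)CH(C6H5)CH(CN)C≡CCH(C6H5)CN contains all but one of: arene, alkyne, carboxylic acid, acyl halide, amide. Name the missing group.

amide: present (CH(CONH2) — pendant –CONH2: carbonyl C bonded to C and N → amide).
alkyne: present (HC≡C — C≡C triple bond → alkyne).
acyl halide: present (CH(COCl) — pendant –C(=O)X: carbonyl C bonded to C and halogen → acyl halide).
arene: present (CH(C6H5) — pendant –C6H5: benzene ring → arene).
carboxylic acid: absent. In CH(COOCH3), the acyl oxygen is bonded to carbon (–O–C), not to H, so this is an ester. In CH(CONH2), the carbonyl is bonded to nitrogen, not to –OH; that is an amide.

carboxylic acid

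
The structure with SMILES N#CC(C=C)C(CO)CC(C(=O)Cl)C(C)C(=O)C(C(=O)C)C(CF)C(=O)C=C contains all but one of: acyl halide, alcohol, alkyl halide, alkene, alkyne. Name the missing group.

alkyne

alkene: present (CH(CH=CH2) — pendant –CH=CH2: C=C double bond → alkene).
acyl halide: present (CH(COCl) — pendant –C(=O)X: carbonyl C bonded to C and halogen → acyl halide).
alkyl halide: present (CH(CH2F) — pendant –CH2X: halogen on sp³ carbon → alkyl halide).
alcohol: present (CH(CH2OH) — pendant –CH2OH on an sp³ backbone C → alcohol).
alkyne: absent. In N≡C, the triple bond is C≡N, not C≡C, so it is a nitrile.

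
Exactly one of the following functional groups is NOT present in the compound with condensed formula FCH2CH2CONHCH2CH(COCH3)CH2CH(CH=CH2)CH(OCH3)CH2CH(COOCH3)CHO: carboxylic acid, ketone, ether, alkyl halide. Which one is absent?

carboxylic acid

alkyl halide: present (FCH2 — halogen on an sp³ carbon → alkyl halide).
ketone: present (CH(COCH3) — pendant –COCH3: carbonyl C bonded to two carbons → ketone).
ether: present (CH(OCH3) — pendant –OCH3: C–O–C with sp³ C, no adjacent C=O → ether).
carboxylic acid: absent. In CH(COOCH3), the acyl oxygen is bonded to carbon (–O–C), not to H, so this is an ester. In CH2CONHCH2, the carbonyl is bonded to nitrogen, not to –OH; that is an amide.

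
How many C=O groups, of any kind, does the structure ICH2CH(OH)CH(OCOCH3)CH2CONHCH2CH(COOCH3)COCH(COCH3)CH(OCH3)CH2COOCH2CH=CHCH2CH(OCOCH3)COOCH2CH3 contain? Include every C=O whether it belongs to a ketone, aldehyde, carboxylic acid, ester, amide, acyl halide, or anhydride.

CH(OCOCH3): ester, 1 C=O (running total 1).
CH2CONHCH2: amide, 1 C=O (running total 2).
CH(COOCH3): ester, 1 C=O (running total 3).
CO: ketone, 1 C=O (running total 4).
CH(COCH3): ketone, 1 C=O (running total 5).
CH2COOCH2: ester, 1 C=O (running total 6).
CH(OCOCH3): ester, 1 C=O (running total 7).
COOCH2CH3: ester, 1 C=O (running total 8).

8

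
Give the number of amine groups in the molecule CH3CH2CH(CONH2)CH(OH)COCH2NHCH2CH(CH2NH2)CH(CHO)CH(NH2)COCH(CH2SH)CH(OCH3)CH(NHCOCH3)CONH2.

Taking each segment in turn:
  CH(CONH2): pendant –CONH2: carbonyl C bonded to C and N → amide.
  CH(OH): –OH on an sp³ carbon → alcohol (secondary).
  CO: –C(=O)– with carbon on both sides → ketone.
  CH2NHCH2: C–N–C with sp³ carbons and no adjacent C=O → amine (secondary).
  CH(CH2NH2): pendant –CH2NH2: N on sp³ C, no adjacent C=O → amine.
  CH(CHO): pendant –CHO: carbonyl C bonded to C and H → aldehyde.
  CH(NH2): –NH2 on an sp³ carbon with no adjacent C=O → amine.
  CO: –C(=O)– with carbon on both sides → ketone.
  CH(CH2SH): pendant –CH2SH → thiol.
  CH(OCH3): pendant –OCH3: C–O–C with sp³ C, no adjacent C=O → ether.
  CH(NHCOCH3): pendant –NHC(=O)CH3: N bonded to a carbonyl → amide (not amine).
  CONH2: –C(=O)NH2: carbonyl C bonded to C and to N → amide (the N is not a separate amine).
Amine appears at: CH2NHCH2, CH(CH2NH2), CH(NH2) → 3.

3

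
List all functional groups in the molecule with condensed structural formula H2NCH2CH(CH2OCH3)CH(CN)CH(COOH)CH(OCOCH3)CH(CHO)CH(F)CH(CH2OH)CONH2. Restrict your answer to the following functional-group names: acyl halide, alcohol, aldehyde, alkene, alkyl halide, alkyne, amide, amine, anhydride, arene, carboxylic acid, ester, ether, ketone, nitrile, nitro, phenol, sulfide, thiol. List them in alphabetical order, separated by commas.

alcohol, aldehyde, alkyl halide, amide, amine, carboxylic acid, ester, ether, nitrile

Reading the structure from left to right:
  H2NCH2: –NH2 on an sp³ carbon with no adjacent C=O → amine.
  CH(CH2OCH3): pendant –CH2OCH3: C–O–C linkage → ether.
  CH(CN): pendant –C≡N: nitrile.
  CH(COOH): pendant –COOH: carbonyl C bonded to C and –OH → carboxylic acid.
  CH(OCOCH3): pendant –OC(=O)CH3: an acyloxy group → ester.
  CH(CHO): pendant –CHO: carbonyl C bonded to C and H → aldehyde.
  CH(F): halogen on an sp³ carbon → alkyl halide.
  CH(CH2OH): pendant –CH2OH on an sp³ backbone C → alcohol.
  CONH2: –C(=O)NH2: carbonyl C bonded to C and to N → amide (the N is not a separate amine).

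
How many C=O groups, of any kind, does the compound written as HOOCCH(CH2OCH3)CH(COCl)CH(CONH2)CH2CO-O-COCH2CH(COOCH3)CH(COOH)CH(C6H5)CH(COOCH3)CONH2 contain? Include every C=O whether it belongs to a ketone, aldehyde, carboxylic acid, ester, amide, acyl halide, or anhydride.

HOOC: carboxylic acid, 1 C=O (running total 1).
CH(COCl): acyl halide, 1 C=O (running total 2).
CH(CONH2): amide, 1 C=O (running total 3).
CH2CO-O-COCH2: anhydride, 2 C=O (running total 5).
CH(COOCH3): ester, 1 C=O (running total 6).
CH(COOH): carboxylic acid, 1 C=O (running total 7).
CH(COOCH3): ester, 1 C=O (running total 8).
CONH2: amide, 1 C=O (running total 9).

9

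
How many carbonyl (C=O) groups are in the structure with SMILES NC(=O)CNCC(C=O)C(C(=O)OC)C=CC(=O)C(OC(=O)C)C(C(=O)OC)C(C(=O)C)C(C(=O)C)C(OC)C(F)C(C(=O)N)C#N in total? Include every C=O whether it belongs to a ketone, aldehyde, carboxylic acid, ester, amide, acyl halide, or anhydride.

H2NCO: amide, 1 C=O (running total 1).
CH(CHO): aldehyde, 1 C=O (running total 2).
CH(COOCH3): ester, 1 C=O (running total 3).
CO: ketone, 1 C=O (running total 4).
CH(OCOCH3): ester, 1 C=O (running total 5).
CH(COOCH3): ester, 1 C=O (running total 6).
CH(COCH3): ketone, 1 C=O (running total 7).
CH(COCH3): ketone, 1 C=O (running total 8).
CH(CONH2): amide, 1 C=O (running total 9).

9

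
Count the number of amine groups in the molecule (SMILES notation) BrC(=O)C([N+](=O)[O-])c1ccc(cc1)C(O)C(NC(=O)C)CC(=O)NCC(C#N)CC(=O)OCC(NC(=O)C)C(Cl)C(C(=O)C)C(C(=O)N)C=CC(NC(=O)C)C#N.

0

Reading the structure from left to right:
  BrCO: –C(=O)Br: carbonyl C bonded to C and to a halogen → acyl halide (not alkyl halide).
  CH(NO2): –NO2 on an sp³ carbon → nitro (the N=O is not a carbonyl).
  C6H4: para-disubstituted benzene ring → arene.
  CH(OH): –OH on an sp³ carbon → alcohol (secondary).
  CH(NHCOCH3): pendant –NHC(=O)CH3: N bonded to a carbonyl → amide (not amine).
  CH2CONHCH2: –C(=O)–N– linkage → amide (the N is not an amine).
  CH(CN): pendant –C≡N: nitrile.
  CH2COOCH2: –C(=O)–O–C with C on the carbonyl side → ester.
  CH(NHCOCH3): pendant –NHC(=O)CH3: N bonded to a carbonyl → amide (not amine).
  CH(Cl): halogen on an sp³ carbon → alkyl halide.
  CH(COCH3): pendant –COCH3: carbonyl C bonded to two carbons → ketone.
  CH(CONH2): pendant –CONH2: carbonyl C bonded to C and N → amide.
  CH=CH: C=C double bond → alkene.
  CH(NHCOCH3): pendant –NHC(=O)CH3: N bonded to a carbonyl → amide (not amine).
  CN: –C≡N: carbon triple-bonded to nitrogen → nitrile.
No segment is a amine: CH(NO2) is nitro, not amine; CH(NHCOCH3) is amide, not amine; CH2CONHCH2 is amide, not amine. → 0.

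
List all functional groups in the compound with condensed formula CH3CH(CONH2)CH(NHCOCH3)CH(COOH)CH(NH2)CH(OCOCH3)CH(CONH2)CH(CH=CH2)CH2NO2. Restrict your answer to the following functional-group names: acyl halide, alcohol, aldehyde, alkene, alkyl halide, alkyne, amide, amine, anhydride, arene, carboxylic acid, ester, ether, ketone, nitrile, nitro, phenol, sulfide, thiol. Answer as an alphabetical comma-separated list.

pendant –CONH2: carbonyl C bonded to C and N → amide.
pendant –NHC(=O)CH3: N bonded to a carbonyl → amide (not amine).
pendant –COOH: carbonyl C bonded to C and –OH → carboxylic acid.
–NH2 on an sp³ carbon with no adjacent C=O → amine.
pendant –OC(=O)CH3: an acyloxy group → ester.
pendant –CONH2: carbonyl C bonded to C and N → amide.
pendant –CH=CH2: C=C double bond → alkene.
–NO2 on carbon → nitro group.

alkene, amide, amine, carboxylic acid, ester, nitro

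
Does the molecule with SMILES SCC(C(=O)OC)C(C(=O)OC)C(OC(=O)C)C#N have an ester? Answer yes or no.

yes

–SH on an sp³ carbon → thiol.
pendant –COOCH3: carbonyl C bonded to C and –OCH3 → ester.
pendant –COOCH3: carbonyl C bonded to C and –OCH3 → ester.
pendant –OC(=O)CH3: an acyloxy group → ester.
–C≡N: carbon triple-bonded to nitrogen → nitrile.
The CH(COOCH3) segment supplies the ester: pendant –COOCH3: carbonyl C bonded to C and –OCH3 → ester.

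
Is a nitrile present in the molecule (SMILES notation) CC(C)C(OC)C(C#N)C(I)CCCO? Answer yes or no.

Working along the chain:
  CH(OCH3): pendant –OCH3: C–O–C with sp³ C, no adjacent C=O → ether.
  CH(CN): pendant –C≡N: nitrile.
  CH(I): halogen on an sp³ carbon → alkyl halide.
  CH2OH: –OH on an sp³ carbon → alcohol.
The CH(CN) segment supplies the nitrile: pendant –C≡N: nitrile.

yes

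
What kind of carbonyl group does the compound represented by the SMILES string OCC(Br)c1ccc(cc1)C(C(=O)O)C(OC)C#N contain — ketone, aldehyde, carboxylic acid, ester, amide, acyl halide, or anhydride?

carboxylic acid

The carbonyl is in the CH(COOH) segment: pendant –COOH: carbonyl C bonded to C and –OH → carboxylic acid.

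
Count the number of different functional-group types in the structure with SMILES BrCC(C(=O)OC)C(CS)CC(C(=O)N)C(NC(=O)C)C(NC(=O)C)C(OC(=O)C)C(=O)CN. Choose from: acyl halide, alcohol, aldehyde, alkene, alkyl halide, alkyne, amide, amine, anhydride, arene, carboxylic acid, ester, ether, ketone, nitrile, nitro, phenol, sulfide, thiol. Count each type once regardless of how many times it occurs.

6

Working along the chain:
  BrCH2: halogen on an sp³ carbon → alkyl halide.
  CH(COOCH3): pendant –COOCH3: carbonyl C bonded to C and –OCH3 → ester.
  CH(CH2SH): pendant –CH2SH → thiol.
  CH(CONH2): pendant –CONH2: carbonyl C bonded to C and N → amide.
  CH(NHCOCH3): pendant –NHC(=O)CH3: N bonded to a carbonyl → amide (not amine).
  CH(NHCOCH3): pendant –NHC(=O)CH3: N bonded to a carbonyl → amide (not amine).
  CH(OCOCH3): pendant –OC(=O)CH3: an acyloxy group → ester.
  CO: –C(=O)– with carbon on both sides → ketone.
  CH2NH2: –NH2 on an sp³ carbon with no adjacent C=O → amine.
Distinct types present: alkyl halide, amide, amine, ester, ketone, thiol.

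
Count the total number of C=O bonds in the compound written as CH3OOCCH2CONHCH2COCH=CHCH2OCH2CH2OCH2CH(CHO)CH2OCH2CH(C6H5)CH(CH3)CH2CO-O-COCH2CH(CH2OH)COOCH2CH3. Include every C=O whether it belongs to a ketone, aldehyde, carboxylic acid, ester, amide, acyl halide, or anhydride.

7

CH3OOC: ester, 1 C=O (running total 1).
CH2CONHCH2: amide, 1 C=O (running total 2).
CO: ketone, 1 C=O (running total 3).
CH(CHO): aldehyde, 1 C=O (running total 4).
CH2CO-O-COCH2: anhydride, 2 C=O (running total 6).
COOCH2CH3: ester, 1 C=O (running total 7).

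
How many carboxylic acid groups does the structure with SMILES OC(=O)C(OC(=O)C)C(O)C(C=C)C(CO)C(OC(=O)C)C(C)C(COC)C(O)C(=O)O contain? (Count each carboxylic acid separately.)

Taking each segment in turn:
  HOOC: –COOH: carbonyl C bonded to –OH and C → carboxylic acid (the –OH is not a separate alcohol).
  CH(OCOCH3): pendant –OC(=O)CH3: an acyloxy group → ester.
  CH(OH): –OH on an sp³ carbon → alcohol (secondary).
  CH(CH=CH2): pendant –CH=CH2: C=C double bond → alkene.
  CH(CH2OH): pendant –CH2OH on an sp³ backbone C → alcohol.
  CH(OCOCH3): pendant –OC(=O)CH3: an acyloxy group → ester.
  CH(CH2OCH3): pendant –CH2OCH3: C–O–C linkage → ether.
  CH(OH): –OH on an sp³ carbon → alcohol (secondary).
  COOH: –COOH: carbonyl C bonded to –OH and C → carboxylic acid (the –OH is not a separate alcohol).
Carboxylic acid appears at: HOOC, COOH → 2.

2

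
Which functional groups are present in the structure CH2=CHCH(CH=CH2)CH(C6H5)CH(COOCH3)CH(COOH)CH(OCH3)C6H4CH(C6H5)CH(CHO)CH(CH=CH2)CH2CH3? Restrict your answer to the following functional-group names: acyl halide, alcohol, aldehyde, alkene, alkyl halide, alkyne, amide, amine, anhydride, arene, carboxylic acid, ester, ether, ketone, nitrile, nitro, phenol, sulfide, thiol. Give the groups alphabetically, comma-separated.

Working along the chain:
  CH2=CH: C=C double bond → alkene.
  CH(CH=CH2): pendant –CH=CH2: C=C double bond → alkene.
  CH(C6H5): pendant –C6H5: benzene ring → arene.
  CH(COOCH3): pendant –COOCH3: carbonyl C bonded to C and –OCH3 → ester.
  CH(COOH): pendant –COOH: carbonyl C bonded to C and –OH → carboxylic acid.
  CH(OCH3): pendant –OCH3: C–O–C with sp³ C, no adjacent C=O → ether.
  C6H4: para-disubstituted benzene ring → arene.
  CH(C6H5): pendant –C6H5: benzene ring → arene.
  CH(CHO): pendant –CHO: carbonyl C bonded to C and H → aldehyde.
  CH(CH=CH2): pendant –CH=CH2: C=C double bond → alkene.

aldehyde, alkene, arene, carboxylic acid, ester, ether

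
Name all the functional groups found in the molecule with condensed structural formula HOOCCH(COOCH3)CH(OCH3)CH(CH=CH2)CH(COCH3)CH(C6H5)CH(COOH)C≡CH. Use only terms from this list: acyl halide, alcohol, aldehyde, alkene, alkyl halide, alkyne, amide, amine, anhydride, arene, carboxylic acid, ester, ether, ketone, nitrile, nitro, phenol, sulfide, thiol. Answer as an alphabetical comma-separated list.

alkene, alkyne, arene, carboxylic acid, ester, ether, ketone

Taking each segment in turn:
  HOOC: –COOH: carbonyl C bonded to –OH and C → carboxylic acid (the –OH is not a separate alcohol).
  CH(COOCH3): pendant –COOCH3: carbonyl C bonded to C and –OCH3 → ester.
  CH(OCH3): pendant –OCH3: C–O–C with sp³ C, no adjacent C=O → ether.
  CH(CH=CH2): pendant –CH=CH2: C=C double bond → alkene.
  CH(COCH3): pendant –COCH3: carbonyl C bonded to two carbons → ketone.
  CH(C6H5): pendant –C6H5: benzene ring → arene.
  CH(COOH): pendant –COOH: carbonyl C bonded to C and –OH → carboxylic acid.
  C≡CH: C≡C triple bond → alkyne.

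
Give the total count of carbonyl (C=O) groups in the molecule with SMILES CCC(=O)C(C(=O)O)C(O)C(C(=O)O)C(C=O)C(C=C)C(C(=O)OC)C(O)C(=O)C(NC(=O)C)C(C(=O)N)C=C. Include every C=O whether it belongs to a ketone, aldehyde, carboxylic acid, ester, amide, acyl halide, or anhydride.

8

CO: ketone, 1 C=O (running total 1).
CH(COOH): carboxylic acid, 1 C=O (running total 2).
CH(COOH): carboxylic acid, 1 C=O (running total 3).
CH(CHO): aldehyde, 1 C=O (running total 4).
CH(COOCH3): ester, 1 C=O (running total 5).
CO: ketone, 1 C=O (running total 6).
CH(NHCOCH3): amide, 1 C=O (running total 7).
CH(CONH2): amide, 1 C=O (running total 8).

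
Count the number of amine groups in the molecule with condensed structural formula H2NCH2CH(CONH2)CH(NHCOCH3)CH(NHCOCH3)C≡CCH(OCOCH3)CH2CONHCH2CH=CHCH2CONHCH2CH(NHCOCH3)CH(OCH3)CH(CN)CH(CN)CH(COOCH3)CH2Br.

–NH2 on an sp³ carbon with no adjacent C=O → amine.
pendant –CONH2: carbonyl C bonded to C and N → amide.
pendant –NHC(=O)CH3: N bonded to a carbonyl → amide (not amine).
pendant –NHC(=O)CH3: N bonded to a carbonyl → amide (not amine).
C≡C triple bond → alkyne.
pendant –OC(=O)CH3: an acyloxy group → ester.
–C(=O)–N– linkage → amide (the N is not an amine).
C=C double bond → alkene.
–C(=O)–N– linkage → amide (the N is not an amine).
pendant –NHC(=O)CH3: N bonded to a carbonyl → amide (not amine).
pendant –OCH3: C–O–C with sp³ C, no adjacent C=O → ether.
pendant –C≡N: nitrile.
pendant –C≡N: nitrile.
pendant –COOCH3: carbonyl C bonded to C and –OCH3 → ester.
halogen on an sp³ carbon → alkyl halide.
Amine appears at: H2NCH2 → 1.

1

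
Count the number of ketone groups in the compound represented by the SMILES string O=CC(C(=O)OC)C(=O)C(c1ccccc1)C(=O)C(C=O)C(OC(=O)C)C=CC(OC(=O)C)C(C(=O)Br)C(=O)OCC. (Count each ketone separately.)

Reading the structure from left to right:
  OHC: terminal –CHO: carbonyl C bonded to H and C → aldehyde.
  CH(COOCH3): pendant –COOCH3: carbonyl C bonded to C and –OCH3 → ester.
  CO: –C(=O)– with carbon on both sides → ketone.
  CH(C6H5): pendant –C6H5: benzene ring → arene.
  CO: –C(=O)– with carbon on both sides → ketone.
  CH(CHO): pendant –CHO: carbonyl C bonded to C and H → aldehyde.
  CH(OCOCH3): pendant –OC(=O)CH3: an acyloxy group → ester.
  CH=CH: C=C double bond → alkene.
  CH(OCOCH3): pendant –OC(=O)CH3: an acyloxy group → ester.
  CH(COBr): pendant –C(=O)X: carbonyl C bonded to C and halogen → acyl halide.
  COOCH2CH3: –C(=O)OCH2CH3: carbonyl C bonded to C and to –OEt → ester.
Ketone appears at: CO, CO → 2.

2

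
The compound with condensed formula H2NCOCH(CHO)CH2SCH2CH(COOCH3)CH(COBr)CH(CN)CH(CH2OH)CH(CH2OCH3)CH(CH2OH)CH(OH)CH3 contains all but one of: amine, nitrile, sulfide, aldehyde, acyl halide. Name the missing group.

amine

nitrile: present (CH(CN) — pendant –C≡N: nitrile).
acyl halide: present (CH(COBr) — pendant –C(=O)X: carbonyl C bonded to C and halogen → acyl halide).
sulfide: present (CH2SCH2 — C–S–C linkage → sulfide (thioether)).
aldehyde: present (CH(CHO) — pendant –CHO: carbonyl C bonded to C and H → aldehyde).
amine: absent. In H2NCO, the nitrogen is bonded directly to a carbonyl carbon, making it part of an amide, not a free amine.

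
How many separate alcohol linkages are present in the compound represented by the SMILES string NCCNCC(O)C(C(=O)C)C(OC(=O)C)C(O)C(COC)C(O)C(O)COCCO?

5

Taking each segment in turn:
  H2NCH2: –NH2 on an sp³ carbon with no adjacent C=O → amine.
  CH2NHCH2: C–N–C with sp³ carbons and no adjacent C=O → amine (secondary).
  CH(OH): –OH on an sp³ carbon → alcohol (secondary).
  CH(COCH3): pendant –COCH3: carbonyl C bonded to two carbons → ketone.
  CH(OCOCH3): pendant –OC(=O)CH3: an acyloxy group → ester.
  CH(OH): –OH on an sp³ carbon → alcohol (secondary).
  CH(CH2OCH3): pendant –CH2OCH3: C–O–C linkage → ether.
  CH(OH): –OH on an sp³ carbon → alcohol (secondary).
  CH(OH): –OH on an sp³ carbon → alcohol (secondary).
  CH2OCH2: C–O–C with sp³ carbons on both sides and no adjacent C=O → ether.
  CH2OH: –OH on an sp³ carbon → alcohol.
Alcohol appears at: CH(OH), CH(OH), CH(OH), CH(OH), CH2OH → 5.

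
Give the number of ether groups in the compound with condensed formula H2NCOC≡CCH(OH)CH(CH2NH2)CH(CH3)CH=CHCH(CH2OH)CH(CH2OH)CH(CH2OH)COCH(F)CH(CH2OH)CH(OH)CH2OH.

Reading the structure from left to right:
  H2NCO: –C(=O)NH2: carbonyl C bonded to C and to N → amide (the N is not a separate amine).
  C≡C: C≡C triple bond → alkyne.
  CH(OH): –OH on an sp³ carbon → alcohol (secondary).
  CH(CH2NH2): pendant –CH2NH2: N on sp³ C, no adjacent C=O → amine.
  CH=CH: C=C double bond → alkene.
  CH(CH2OH): pendant –CH2OH on an sp³ backbone C → alcohol.
  CH(CH2OH): pendant –CH2OH on an sp³ backbone C → alcohol.
  CH(CH2OH): pendant –CH2OH on an sp³ backbone C → alcohol.
  CO: –C(=O)– with carbon on both sides → ketone.
  CH(F): halogen on an sp³ carbon → alkyl halide.
  CH(CH2OH): pendant –CH2OH on an sp³ backbone C → alcohol.
  CH(OH): –OH on an sp³ carbon → alcohol (secondary).
  CH2OH: –OH on an sp³ carbon → alcohol.
No segment is a ether: CH(OH) is alcohol, not ether; CH(CH2OH) is alcohol, not ether; CH(CH2OH) is alcohol, not ether. → 0.

0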